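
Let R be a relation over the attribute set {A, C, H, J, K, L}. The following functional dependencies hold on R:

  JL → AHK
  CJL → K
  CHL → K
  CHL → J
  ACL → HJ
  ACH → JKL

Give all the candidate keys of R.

(A, C, H); (A, C, L); (C, H, L); (C, J, L)

Attribute C never appears on the right-hand side of any dependency, so C must belong to every candidate key.
{C}⁺ = {C}, which is not all of the schema, so we must add further attributes.
{A, C, H}⁺: ACH→JKL adds J, K, L → {A, C, H, J, K, L}. Minimal: {C, H}⁺ = {C, H}; {A, H}⁺ = {A, H}; {A, C}⁺ = {A, C} — none reach the full schema.
{A, C, L}⁺: ACL→HJ adds H, J; ACH→JKL adds K → {A, C, H, J, K, L}. Minimal: {C, L}⁺ = {C, L}; {A, L}⁺ = {A, L}; {A, C}⁺ = {A, C} — none reach the full schema.
{C, H, L}⁺: CHL→K adds K; CHL→J adds J; JL→AHK adds A → {A, C, H, J, K, L}. Minimal: {H, L}⁺ = {H, L}; {C, L}⁺ = {C, L}; {C, H}⁺ = {C, H} — none reach the full schema.
{C, J, L}⁺: JL→AHK adds A, H, K → {A, C, H, J, K, L}. Minimal: {J, L}⁺ = {A, H, J, K, L}; {C, L}⁺ = {C, L}; {C, J}⁺ = {C, J} — none reach the full schema.
Any other superkey contains one of these as a subset, so there are no further candidate keys.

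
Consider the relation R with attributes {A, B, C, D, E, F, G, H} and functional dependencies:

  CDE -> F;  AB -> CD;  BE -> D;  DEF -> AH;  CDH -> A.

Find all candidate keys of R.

(A, B, E, G), (B, C, E, G), (B, E, F, G)

Attributes B, E, G never appear on any right-hand side, so every candidate key must contain {B, E, G}.
{B, E, G}⁺ = {B, D, E, G}, which is not all of the schema, so we must add further attributes.
{A, B, E, G}⁺: AB→CD adds C, D; CDE→F adds F; DEF→AH adds H → {A, B, C, D, E, F, G, H}. Minimal: {B, E, G}⁺ = {B, D, E, G}; {A, E, G}⁺ = {A, E, G}; {A, B, G}⁺ = {A, B, C, D, G}; … — none reach the full schema.
{B, C, E, G}⁺: BE→D adds D; CDE→F adds F; DEF→AH adds A, H → {A, B, C, D, E, F, G, H}. Minimal: {C, E, G}⁺ = {C, E, G}; {B, E, G}⁺ = {B, D, E, G}; {B, C, G}⁺ = {B, C, G}; … — none reach the full schema.
{B, E, F, G}⁺: BE→D adds D; DEF→AH adds A, H; AB→CD adds C → {A, B, C, D, E, F, G, H}. Minimal: {E, F, G}⁺ = {E, F, G}; {B, F, G}⁺ = {B, F, G}; {B, E, G}⁺ = {B, D, E, G}; … — none reach the full schema.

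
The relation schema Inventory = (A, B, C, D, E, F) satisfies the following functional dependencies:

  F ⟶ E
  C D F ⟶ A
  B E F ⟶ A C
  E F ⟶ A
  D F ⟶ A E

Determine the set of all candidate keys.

(B, D, F)

Attributes B, D, F never appear on any right-hand side, so every candidate key must contain {B, D, F}.
{B, D, F}⁺ = {A, B, C, D, E, F}, which is all of the schema, so {B, D, F} is the only candidate key.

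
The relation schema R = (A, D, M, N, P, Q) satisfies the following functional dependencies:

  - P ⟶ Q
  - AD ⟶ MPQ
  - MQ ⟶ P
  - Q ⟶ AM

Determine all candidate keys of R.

Attributes D, N never appear on any right-hand side, so every candidate key must contain {D, N}.
{D, N}⁺ = {D, N}, which is not all of the schema, so we must add further attributes.
{A, D, N}⁺: AD→MPQ adds M, P, Q → {A, D, M, N, P, Q}. Minimal: {D, N}⁺ = {D, N}; {A, N}⁺ = {A, N}; {A, D}⁺ = {A, D, M, P, Q} — none reach the full schema.
{D, N, P}⁺: P→Q adds Q; Q→AM adds A, M → {A, D, M, N, P, Q}. Minimal: {N, P}⁺ = {A, M, N, P, Q}; {D, P}⁺ = {A, D, M, P, Q}; {D, N}⁺ = {D, N} — none reach the full schema.
{D, N, Q}⁺: Q→AM adds A, M; AD→MPQ adds P → {A, D, M, N, P, Q}. Minimal: {N, Q}⁺ = {A, M, N, P, Q}; {D, Q}⁺ = {A, D, M, P, Q}; {D, N}⁺ = {D, N} — none reach the full schema.

{A, D, N}, {D, N, P}, {D, N, Q}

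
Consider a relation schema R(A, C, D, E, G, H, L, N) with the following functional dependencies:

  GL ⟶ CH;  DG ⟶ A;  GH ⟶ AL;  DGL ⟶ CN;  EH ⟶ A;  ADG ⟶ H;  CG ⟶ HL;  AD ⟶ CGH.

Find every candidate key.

Attributes D, E never appear on any right-hand side, so every candidate key must contain {D, E}.
{D, E}⁺ = {D, E}, which is not all of the schema, so we must add further attributes.
{A, D, E}⁺: AD→CGH adds C, G, H; GH→AL adds L; DGL→CN adds N → {A, C, D, E, G, H, L, N}. Minimal: {D, E}⁺ = {D, E}; {A, E}⁺ = {A, E}; {A, D}⁺ = {A, C, D, G, H, L, N} — none reach the full schema.
{D, E, G}⁺: DG→A adds A; ADG→H adds H; AD→CGH adds C; GH→AL adds L; DGL→CN adds N → {A, C, D, E, G, H, L, N}. Minimal: {E, G}⁺ = {E, G}; {D, G}⁺ = {A, C, D, G, H, L, N}; {D, E}⁺ = {D, E} — none reach the full schema.
{D, E, H}⁺: EH→A adds A; AD→CGH adds C, G; GH→AL adds L; DGL→CN adds N → {A, C, D, E, G, H, L, N}. Minimal: {E, H}⁺ = {A, E, H}; {D, H}⁺ = {D, H}; {D, E}⁺ = {D, E} — none reach the full schema.
Any other superkey contains one of these as a subset, so there are no further candidate keys.

(A, D, E), (D, E, G), (D, E, H)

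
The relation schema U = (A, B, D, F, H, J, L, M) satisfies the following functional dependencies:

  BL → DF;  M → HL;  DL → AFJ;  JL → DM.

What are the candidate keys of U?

{B, L}, {B, M}

Attribute B never appears on the right-hand side of any dependency, so B must belong to every candidate key.
{B}⁺ = {B}, which is not all of the schema, so we must add further attributes.
{B, L}⁺: BL→DF adds D, F; DL→AFJ adds A, J; JL→DM adds M; M→HL adds H → {A, B, D, F, H, J, L, M}. Minimal: {L}⁺ = {L}; {B}⁺ = {B} — none reach the full schema.
{B, M}⁺: M→HL adds H, L; BL→DF adds D, F; DL→AFJ adds A, J → {A, B, D, F, H, J, L, M}. Minimal: {M}⁺ = {H, L, M}; {B}⁺ = {B} — none reach the full schema.
Any other superkey contains one of these as a subset, so there are no further candidate keys.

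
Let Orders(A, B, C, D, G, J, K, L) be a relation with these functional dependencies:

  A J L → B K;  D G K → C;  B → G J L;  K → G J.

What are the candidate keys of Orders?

ABD, ADJL, ADKL

Attributes A, D never appear on any right-hand side, so every candidate key must contain {A, D}.
{A, D}⁺ = {A, D}, which is not all of the schema, so we must add further attributes.
{A, B, D}⁺: B→GJL adds G, J, L; AJL→BK adds K; DGK→C adds C → {A, B, C, D, G, J, K, L}. Minimal: {B, D}⁺ = {B, D, G, J, L}; {A, D}⁺ = {A, D}; {A, B}⁺ = {A, B, G, J, K, L} — none reach the full schema.
{A, D, J, L}⁺: AJL→BK adds B, K; B→GJL adds G; DGK→C adds C → {A, B, C, D, G, J, K, L}. Minimal: {D, J, L}⁺ = {D, J, L}; {A, J, L}⁺ = {A, B, G, J, K, L}; {A, D, L}⁺ = {A, D, L}; … — none reach the full schema.
{A, D, K, L}⁺: K→GJ adds G, J; AJL→BK adds B; DGK→C adds C → {A, B, C, D, G, J, K, L}. Minimal: {D, K, L}⁺ = {C, D, G, J, K, L}; {A, K, L}⁺ = {A, B, G, J, K, L}; {A, D, L}⁺ = {A, D, L}; … — none reach the full schema.
Any other superkey contains one of these as a subset, so there are no further candidate keys.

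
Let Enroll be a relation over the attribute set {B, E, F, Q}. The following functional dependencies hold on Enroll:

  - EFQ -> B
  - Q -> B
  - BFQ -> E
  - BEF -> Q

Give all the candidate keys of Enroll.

(F, Q); (B, E, F)

Attribute F never appears on the right-hand side of any dependency, so F must belong to every candidate key.
{F}⁺ = {F}, which is not all of the schema, so we must add further attributes.
{F, Q}⁺: Q→B adds B; BFQ→E adds E → {B, E, F, Q}. Minimal: {Q}⁺ = {B, Q}; {F}⁺ = {F} — none reach the full schema.
{B, E, F}⁺: BEF→Q adds Q → {B, E, F, Q}. Minimal: {E, F}⁺ = {E, F}; {B, F}⁺ = {B, F}; {B, E}⁺ = {B, E} — none reach the full schema.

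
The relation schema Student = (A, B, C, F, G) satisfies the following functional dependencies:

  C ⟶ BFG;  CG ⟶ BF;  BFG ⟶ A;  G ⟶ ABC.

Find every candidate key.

{C}⁺: C→BFG adds B, F, G; BFG→A adds A → {A, B, C, F, G}.
{G}⁺: G→ABC adds A, B, C; C→BFG adds F → {A, B, C, F, G}.

{C}, {G}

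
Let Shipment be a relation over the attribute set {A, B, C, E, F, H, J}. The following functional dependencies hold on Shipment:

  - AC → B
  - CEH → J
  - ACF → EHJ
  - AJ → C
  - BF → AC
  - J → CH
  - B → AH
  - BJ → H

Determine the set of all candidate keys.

Attribute F never appears on the right-hand side of any dependency, so F must belong to every candidate key.
{F}⁺ = {F}, which is not all of the schema, so we must add further attributes.
{B, F}⁺: BF→AC adds A, C; B→AH adds H; ACF→EHJ adds E, J → {A, B, C, E, F, H, J}. Minimal: {F}⁺ = {F}; {B}⁺ = {A, B, H} — none reach the full schema.
{A, C, F}⁺: AC→B adds B; ACF→EHJ adds E, H, J → {A, B, C, E, F, H, J}. Minimal: {C, F}⁺ = {C, F}; {A, F}⁺ = {A, F}; {A, C}⁺ = {A, B, C, H} — none reach the full schema.
{A, F, J}⁺: AJ→C adds C; J→CH adds H; AC→B adds B; ACF→EHJ adds E → {A, B, C, E, F, H, J}. Minimal: {F, J}⁺ = {C, F, H, J}; {A, J}⁺ = {A, B, C, H, J}; {A, F}⁺ = {A, F} — none reach the full schema.

BF, ACF, AFJ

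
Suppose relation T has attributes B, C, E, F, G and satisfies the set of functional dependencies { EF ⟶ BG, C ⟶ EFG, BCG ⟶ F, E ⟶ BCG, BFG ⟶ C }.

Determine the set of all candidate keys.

C, E, BFG

{C}⁺: C→EFG adds E, F, G; E→BCG adds B → {B, C, E, F, G}.
{E}⁺: E→BCG adds B, C, G; C→EFG adds F → {B, C, E, F, G}.
{B, F, G}⁺: BFG→C adds C; C→EFG adds E → {B, C, E, F, G}.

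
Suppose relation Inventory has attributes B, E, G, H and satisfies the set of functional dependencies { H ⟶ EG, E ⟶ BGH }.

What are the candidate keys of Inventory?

{E}⁺: E→BGH adds B, G, H → {B, E, G, H}.
{H}⁺: H→EG adds E, G; E→BGH adds B → {B, E, G, H}.

(E); (H)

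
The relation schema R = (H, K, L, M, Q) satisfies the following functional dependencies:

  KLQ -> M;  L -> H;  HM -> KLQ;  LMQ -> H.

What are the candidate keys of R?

{H, M}⁺: HM→KLQ adds K, L, Q → {H, K, L, M, Q}. Minimal: {M}⁺ = {M}; {H}⁺ = {H} — none reach the full schema.
{L, M}⁺: L→H adds H; HM→KLQ adds K, Q → {H, K, L, M, Q}. Minimal: {M}⁺ = {M}; {L}⁺ = {H, L} — none reach the full schema.
{K, L, Q}⁺: KLQ→M adds M; L→H adds H → {H, K, L, M, Q}. Minimal: {L, Q}⁺ = {H, L, Q}; {K, Q}⁺ = {K, Q}; {K, L}⁺ = {H, K, L} — none reach the full schema.
Any other superkey contains one of these as a subset, so there are no further candidate keys.

{H, M}; {L, M}; {K, L, Q}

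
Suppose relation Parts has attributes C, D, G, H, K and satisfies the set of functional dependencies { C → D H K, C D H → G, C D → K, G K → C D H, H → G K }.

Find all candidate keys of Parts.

C, H, GK

{C}⁺: C→DHK adds D, H, K; CDH→G adds G → {C, D, G, H, K}.
{H}⁺: H→GK adds G, K; GK→CDH adds C, D → {C, D, G, H, K}.
{G, K}⁺: GK→CDH adds C, D, H → {C, D, G, H, K}.
Any other superkey contains one of these as a subset, so there are no further candidate keys.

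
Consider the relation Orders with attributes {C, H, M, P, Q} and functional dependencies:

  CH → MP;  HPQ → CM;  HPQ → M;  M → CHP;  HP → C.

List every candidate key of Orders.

{M, Q}, {C, H, Q}, {H, P, Q}

Attribute Q never appears on the right-hand side of any dependency, so Q must belong to every candidate key.
{Q}⁺ = {Q}, which is not all of the schema, so we must add further attributes.
{M, Q}⁺: M→CHP adds C, H, P → {C, H, M, P, Q}. Minimal: {Q}⁺ = {Q}; {M}⁺ = {C, H, M, P} — none reach the full schema.
{C, H, Q}⁺: CH→MP adds M, P → {C, H, M, P, Q}. Minimal: {H, Q}⁺ = {H, Q}; {C, Q}⁺ = {C, Q}; {C, H}⁺ = {C, H, M, P} — none reach the full schema.
{H, P, Q}⁺: HPQ→CM adds C, M → {C, H, M, P, Q}. Minimal: {P, Q}⁺ = {P, Q}; {H, Q}⁺ = {H, Q}; {H, P}⁺ = {C, H, M, P} — none reach the full schema.
Any other superkey contains one of these as a subset, so there are no further candidate keys.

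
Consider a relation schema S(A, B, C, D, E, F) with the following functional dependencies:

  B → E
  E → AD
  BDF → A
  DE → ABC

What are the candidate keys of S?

BF, EF

{B, F}⁺: B→E adds E; E→AD adds A, D; DE→ABC adds C → {A, B, C, D, E, F}. Minimal: {F}⁺ = {F}; {B}⁺ = {A, B, C, D, E} — none reach the full schema.
{E, F}⁺: E→AD adds A, D; DE→ABC adds B, C → {A, B, C, D, E, F}. Minimal: {F}⁺ = {F}; {E}⁺ = {A, B, C, D, E} — none reach the full schema.
Any other superkey contains one of these as a subset, so there are no further candidate keys.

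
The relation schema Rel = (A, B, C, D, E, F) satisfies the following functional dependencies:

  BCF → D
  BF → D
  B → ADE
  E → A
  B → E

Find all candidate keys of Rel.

Attributes B, C, F never appear on any right-hand side, so every candidate key must contain {B, C, F}.
{B, C, F}⁺ = {A, B, C, D, E, F}, which is all of the schema, so {B, C, F} is the only candidate key.

BCF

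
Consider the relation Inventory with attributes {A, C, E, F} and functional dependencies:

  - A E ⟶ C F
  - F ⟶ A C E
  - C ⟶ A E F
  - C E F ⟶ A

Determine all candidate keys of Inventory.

{C}⁺: C→AEF adds A, E, F → {A, C, E, F}.
{F}⁺: F→ACE adds A, C, E → {A, C, E, F}.
{A, E}⁺: AE→CF adds C, F → {A, C, E, F}. Minimal: {E}⁺ = {E}; {A}⁺ = {A} — none reach the full schema.

C, F, AE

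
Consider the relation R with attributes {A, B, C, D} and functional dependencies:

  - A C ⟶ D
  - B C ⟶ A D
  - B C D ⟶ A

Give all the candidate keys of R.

Attributes B, C never appear on any right-hand side, so every candidate key must contain {B, C}.
{B, C}⁺ = {A, B, C, D}, which is all of the schema, so {B, C} is the only candidate key.

{B, C}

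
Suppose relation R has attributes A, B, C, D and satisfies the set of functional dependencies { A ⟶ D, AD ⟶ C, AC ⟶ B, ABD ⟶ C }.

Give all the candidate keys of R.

A

Attribute A never appears on the right-hand side of any dependency, so A must belong to every candidate key.
{A}⁺ = {A, B, C, D}, which is all of the schema, so {A} is the only candidate key.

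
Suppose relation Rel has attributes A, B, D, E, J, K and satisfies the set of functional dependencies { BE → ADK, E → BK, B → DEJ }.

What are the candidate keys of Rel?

{B}⁺: B→DEJ adds D, E, J; BE→ADK adds A, K → {A, B, D, E, J, K}.
{E}⁺: E→BK adds B, K; B→DEJ adds D, J; BE→ADK adds A → {A, B, D, E, J, K}.

(B), (E)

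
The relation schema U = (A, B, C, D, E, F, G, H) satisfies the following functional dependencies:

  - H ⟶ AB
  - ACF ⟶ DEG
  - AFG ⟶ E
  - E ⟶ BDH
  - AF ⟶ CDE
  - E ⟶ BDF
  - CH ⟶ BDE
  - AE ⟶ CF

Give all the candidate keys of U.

{E}⁺: E→BDH adds B, D, H; E→BDF adds F; H→AB adds A; AF→CDE adds C; ACF→DEG adds G → {A, B, C, D, E, F, G, H}.
{A, F}⁺: AF→CDE adds C, D, E; E→BDF adds B; ACF→DEG adds G; E→BDH adds H → {A, B, C, D, E, F, G, H}.
{C, H}⁺: H→AB adds A, B; CH→BDE adds D, E; AE→CF adds F; ACF→DEG adds G → {A, B, C, D, E, F, G, H}.
{F, H}⁺: H→AB adds A, B; AF→CDE adds C, D, E; ACF→DEG adds G → {A, B, C, D, E, F, G, H}.

{E}; {A, F}; {C, H}; {F, H}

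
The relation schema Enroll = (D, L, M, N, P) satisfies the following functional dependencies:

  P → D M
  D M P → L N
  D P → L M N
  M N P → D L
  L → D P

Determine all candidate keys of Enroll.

{L}⁺: L→DP adds D, P; P→DM adds M; DMP→LN adds N → {D, L, M, N, P}.
{P}⁺: P→DM adds D, M; DMP→LN adds L, N → {D, L, M, N, P}.
Any other superkey contains one of these as a subset, so there are no further candidate keys.

{L}, {P}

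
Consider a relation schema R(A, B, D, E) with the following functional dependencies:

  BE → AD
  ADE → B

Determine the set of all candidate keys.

{B, E}, {A, D, E}

Attribute E never appears on the right-hand side of any dependency, so E must belong to every candidate key.
{E}⁺ = {E}, which is not all of the schema, so we must add further attributes.
{B, E}⁺: BE→AD adds A, D → {A, B, D, E}. Minimal: {E}⁺ = {E}; {B}⁺ = {B} — none reach the full schema.
{A, D, E}⁺: ADE→B adds B → {A, B, D, E}. Minimal: {D, E}⁺ = {D, E}; {A, E}⁺ = {A, E}; {A, D}⁺ = {A, D} — none reach the full schema.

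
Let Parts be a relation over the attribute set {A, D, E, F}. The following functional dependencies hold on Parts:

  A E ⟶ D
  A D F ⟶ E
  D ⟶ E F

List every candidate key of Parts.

Attribute A never appears on the right-hand side of any dependency, so A must belong to every candidate key.
{A}⁺ = {A}, which is not all of the schema, so we must add further attributes.
{A, D}⁺: D→EF adds E, F → {A, D, E, F}. Minimal: {D}⁺ = {D, E, F}; {A}⁺ = {A} — none reach the full schema.
{A, E}⁺: AE→D adds D; D→EF adds F → {A, D, E, F}. Minimal: {E}⁺ = {E}; {A}⁺ = {A} — none reach the full schema.
Any other superkey contains one of these as a subset, so there are no further candidate keys.

{A, D}, {A, E}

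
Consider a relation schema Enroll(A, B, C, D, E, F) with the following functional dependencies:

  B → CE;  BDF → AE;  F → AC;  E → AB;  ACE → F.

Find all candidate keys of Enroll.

Attribute D never appears on the right-hand side of any dependency, so D must belong to every candidate key.
{D}⁺ = {D}, which is not all of the schema, so we must add further attributes.
{B, D}⁺: B→CE adds C, E; E→AB adds A; ACE→F adds F → {A, B, C, D, E, F}. Minimal: {D}⁺ = {D}; {B}⁺ = {A, B, C, E, F} — none reach the full schema.
{D, E}⁺: E→AB adds A, B; B→CE adds C; ACE→F adds F → {A, B, C, D, E, F}. Minimal: {E}⁺ = {A, B, C, E, F}; {D}⁺ = {D} — none reach the full schema.

BD, DE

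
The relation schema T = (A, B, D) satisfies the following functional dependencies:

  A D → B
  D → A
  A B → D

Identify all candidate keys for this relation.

{D}, {A, B}

{D}⁺: D→A adds A; AD→B adds B → {A, B, D}.
{A, B}⁺: AB→D adds D → {A, B, D}. Minimal: {B}⁺ = {B}; {A}⁺ = {A} — none reach the full schema.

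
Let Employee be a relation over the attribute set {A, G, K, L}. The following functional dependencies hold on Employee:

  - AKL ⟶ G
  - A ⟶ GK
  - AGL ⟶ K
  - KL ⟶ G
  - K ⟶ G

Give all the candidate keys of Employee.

Attributes A, L never appear on any right-hand side, so every candidate key must contain {A, L}.
{A, L}⁺ = {A, G, K, L}, which is all of the schema, so {A, L} is the only candidate key.

(A, L)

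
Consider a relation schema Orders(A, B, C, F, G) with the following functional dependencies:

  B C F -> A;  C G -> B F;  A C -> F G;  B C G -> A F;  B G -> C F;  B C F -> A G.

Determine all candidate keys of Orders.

{A, C}; {B, G}; {C, G}; {B, C, F}

{A, C}⁺: AC→FG adds F, G; CG→BF adds B → {A, B, C, F, G}. Minimal: {C}⁺ = {C}; {A}⁺ = {A} — none reach the full schema.
{B, G}⁺: BG→CF adds C, F; BCF→AG adds A → {A, B, C, F, G}. Minimal: {G}⁺ = {G}; {B}⁺ = {B} — none reach the full schema.
{C, G}⁺: CG→BF adds B, F; BCG→AF adds A → {A, B, C, F, G}. Minimal: {G}⁺ = {G}; {C}⁺ = {C} — none reach the full schema.
{B, C, F}⁺: BCF→A adds A; AC→FG adds G → {A, B, C, F, G}. Minimal: {C, F}⁺ = {C, F}; {B, F}⁺ = {B, F}; {B, C}⁺ = {B, C} — none reach the full schema.
Any other superkey contains one of these as a subset, so there are no further candidate keys.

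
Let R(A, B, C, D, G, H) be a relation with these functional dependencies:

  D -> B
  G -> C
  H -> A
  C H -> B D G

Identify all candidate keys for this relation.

Attribute H never appears on the right-hand side of any dependency, so H must belong to every candidate key.
{H}⁺ = {A, H}, which is not all of the schema, so we must add further attributes.
{C, H}⁺: H→A adds A; CH→BDG adds B, D, G → {A, B, C, D, G, H}.
{G, H}⁺: G→C adds C; H→A adds A; CH→BDG adds B, D → {A, B, C, D, G, H}.

{C, H}, {G, H}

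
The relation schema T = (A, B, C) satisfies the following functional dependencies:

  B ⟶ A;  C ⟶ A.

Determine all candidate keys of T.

Attributes B, C never appear on any right-hand side, so every candidate key must contain {B, C}.
{B, C}⁺ = {A, B, C}, which is all of the schema, so {B, C} is the only candidate key.

{B, C}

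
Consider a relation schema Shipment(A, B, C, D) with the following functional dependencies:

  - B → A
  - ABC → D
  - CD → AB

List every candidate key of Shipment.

BC, CD

Attribute C never appears on the right-hand side of any dependency, so C must belong to every candidate key.
{C}⁺ = {C}, which is not all of the schema, so we must add further attributes.
{B, C}⁺: B→A adds A; ABC→D adds D → {A, B, C, D}. Minimal: {C}⁺ = {C}; {B}⁺ = {A, B} — none reach the full schema.
{C, D}⁺: CD→AB adds A, B → {A, B, C, D}. Minimal: {D}⁺ = {D}; {C}⁺ = {C} — none reach the full schema.
Any other superkey contains one of these as a subset, so there are no further candidate keys.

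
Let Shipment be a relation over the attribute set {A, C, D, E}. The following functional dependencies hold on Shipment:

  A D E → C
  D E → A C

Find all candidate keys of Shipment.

{D, E}

{D, E}⁺: DE→AC adds A, C → {A, C, D, E}. Minimal: {E}⁺ = {E}; {D}⁺ = {D} — none reach the full schema.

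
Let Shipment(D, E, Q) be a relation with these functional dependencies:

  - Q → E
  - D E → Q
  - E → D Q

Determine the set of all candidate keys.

{E}⁺: E→DQ adds D, Q → {D, E, Q}.
{Q}⁺: Q→E adds E; E→DQ adds D → {D, E, Q}.
Any other superkey contains one of these as a subset, so there are no further candidate keys.

(E), (Q)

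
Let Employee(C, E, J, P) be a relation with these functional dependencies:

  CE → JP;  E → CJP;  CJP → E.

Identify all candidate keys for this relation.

E, CJP

{E}⁺: E→CJP adds C, J, P → {C, E, J, P}.
{C, J, P}⁺: CJP→E adds E → {C, E, J, P}.
Any other superkey contains one of these as a subset, so there are no further candidate keys.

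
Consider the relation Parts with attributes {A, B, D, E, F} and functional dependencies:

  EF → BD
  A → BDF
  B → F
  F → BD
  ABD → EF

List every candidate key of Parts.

Attribute A never appears on the right-hand side of any dependency, so A must belong to every candidate key.
{A}⁺ = {A, B, D, E, F}, which is all of the schema, so {A} is the only candidate key.

{A}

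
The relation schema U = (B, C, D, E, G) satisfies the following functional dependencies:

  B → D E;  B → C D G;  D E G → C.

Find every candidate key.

Attribute B never appears on the right-hand side of any dependency, so B must belong to every candidate key.
{B}⁺ = {B, C, D, E, G}, which is all of the schema, so {B} is the only candidate key.

(B)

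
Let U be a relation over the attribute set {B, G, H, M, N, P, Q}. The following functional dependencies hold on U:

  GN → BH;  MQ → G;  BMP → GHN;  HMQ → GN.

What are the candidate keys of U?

{B, M, P, Q}, {H, M, P, Q}, {M, N, P, Q}

Attributes M, P, Q never appear on any right-hand side, so every candidate key must contain {M, P, Q}.
{M, P, Q}⁺ = {G, M, P, Q}, which is not all of the schema, so we must add further attributes.
{B, M, P, Q}⁺: MQ→G adds G; BMP→GHN adds H, N → {B, G, H, M, N, P, Q}. Minimal: {M, P, Q}⁺ = {G, M, P, Q}; {B, P, Q}⁺ = {B, P, Q}; {B, M, Q}⁺ = {B, G, M, Q}; … — none reach the full schema.
{H, M, P, Q}⁺: MQ→G adds G; HMQ→GN adds N; GN→BH adds B → {B, G, H, M, N, P, Q}. Minimal: {M, P, Q}⁺ = {G, M, P, Q}; {H, P, Q}⁺ = {H, P, Q}; {H, M, Q}⁺ = {B, G, H, M, N, Q}; … — none reach the full schema.
{M, N, P, Q}⁺: MQ→G adds G; GN→BH adds B, H → {B, G, H, M, N, P, Q}. Minimal: {N, P, Q}⁺ = {N, P, Q}; {M, P, Q}⁺ = {G, M, P, Q}; {M, N, Q}⁺ = {B, G, H, M, N, Q}; … — none reach the full schema.
Any other superkey contains one of these as a subset, so there are no further candidate keys.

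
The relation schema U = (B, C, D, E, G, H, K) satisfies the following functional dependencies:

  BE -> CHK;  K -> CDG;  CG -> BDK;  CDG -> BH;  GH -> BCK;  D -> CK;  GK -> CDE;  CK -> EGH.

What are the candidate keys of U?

{D}⁺: D→CK adds C, K; CK→EGH adds E, G, H; CG→BDK adds B → {B, C, D, E, G, H, K}.
{K}⁺: K→CDG adds C, D, G; CG→BDK adds B; CDG→BH adds H; GK→CDE adds E → {B, C, D, E, G, H, K}.
{B, E}⁺: BE→CHK adds C, H, K; K→CDG adds D, G → {B, C, D, E, G, H, K}. Minimal: {E}⁺ = {E}; {B}⁺ = {B} — none reach the full schema.
{C, G}⁺: CG→BDK adds B, D, K; CDG→BH adds H; GK→CDE adds E → {B, C, D, E, G, H, K}. Minimal: {G}⁺ = {G}; {C}⁺ = {C} — none reach the full schema.
{G, H}⁺: GH→BCK adds B, C, K; GK→CDE adds D, E → {B, C, D, E, G, H, K}. Minimal: {H}⁺ = {H}; {G}⁺ = {G} — none reach the full schema.
Any other superkey contains one of these as a subset, so there are no further candidate keys.

{D}; {K}; {B, E}; {C, G}; {G, H}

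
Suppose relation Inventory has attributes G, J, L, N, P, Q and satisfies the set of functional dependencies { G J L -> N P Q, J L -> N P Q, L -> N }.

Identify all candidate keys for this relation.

Attributes G, J, L never appear on any right-hand side, so every candidate key must contain {G, J, L}.
{G, J, L}⁺ = {G, J, L, N, P, Q}, which is all of the schema, so {G, J, L} is the only candidate key.

{G, J, L}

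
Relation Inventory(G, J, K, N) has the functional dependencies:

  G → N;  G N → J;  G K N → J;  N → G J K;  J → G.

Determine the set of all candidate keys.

{G}, {J}, {N}

{G}⁺: G→N adds N; GN→J adds J; N→GJK adds K → {G, J, K, N}.
{J}⁺: J→G adds G; G→N adds N; N→GJK adds K → {G, J, K, N}.
{N}⁺: N→GJK adds G, J, K → {G, J, K, N}.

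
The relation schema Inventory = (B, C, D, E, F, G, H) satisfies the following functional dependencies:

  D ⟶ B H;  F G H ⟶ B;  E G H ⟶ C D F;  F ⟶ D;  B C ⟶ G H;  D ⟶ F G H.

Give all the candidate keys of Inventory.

{D, E}, {E, F}, {B, C, E}, {E, G, H}

Attribute E never appears on the right-hand side of any dependency, so E must belong to every candidate key.
{E}⁺ = {E}, which is not all of the schema, so we must add further attributes.
{D, E}⁺: D→BH adds B, H; D→FGH adds F, G; EGH→CDF adds C → {B, C, D, E, F, G, H}. Minimal: {E}⁺ = {E}; {D}⁺ = {B, D, F, G, H} — none reach the full schema.
{E, F}⁺: F→D adds D; D→FGH adds G, H; D→BH adds B; EGH→CDF adds C → {B, C, D, E, F, G, H}. Minimal: {F}⁺ = {B, D, F, G, H}; {E}⁺ = {E} — none reach the full schema.
{B, C, E}⁺: BC→GH adds G, H; EGH→CDF adds D, F → {B, C, D, E, F, G, H}. Minimal: {C, E}⁺ = {C, E}; {B, E}⁺ = {B, E}; {B, C}⁺ = {B, C, G, H} — none reach the full schema.
{E, G, H}⁺: EGH→CDF adds C, D, F; D→BH adds B → {B, C, D, E, F, G, H}. Minimal: {G, H}⁺ = {G, H}; {E, H}⁺ = {E, H}; {E, G}⁺ = {E, G} — none reach the full schema.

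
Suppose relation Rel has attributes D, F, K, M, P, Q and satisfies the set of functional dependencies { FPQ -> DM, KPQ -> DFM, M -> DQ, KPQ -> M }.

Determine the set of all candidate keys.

{K, M, P}⁺: M→DQ adds D, Q; KPQ→DFM adds F → {D, F, K, M, P, Q}. Minimal: {M, P}⁺ = {D, M, P, Q}; {K, P}⁺ = {K, P}; {K, M}⁺ = {D, K, M, Q} — none reach the full schema.
{K, P, Q}⁺: KPQ→DFM adds D, F, M → {D, F, K, M, P, Q}. Minimal: {P, Q}⁺ = {P, Q}; {K, Q}⁺ = {K, Q}; {K, P}⁺ = {K, P} — none reach the full schema.
Any other superkey contains one of these as a subset, so there are no further candidate keys.

{K, M, P}, {K, P, Q}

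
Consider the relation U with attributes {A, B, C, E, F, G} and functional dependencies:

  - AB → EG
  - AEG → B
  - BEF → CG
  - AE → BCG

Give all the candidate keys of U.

{A, B, F}⁺: AB→EG adds E, G; BEF→CG adds C → {A, B, C, E, F, G}.
{A, E, F}⁺: AE→BCG adds B, C, G → {A, B, C, E, F, G}.

(A, B, F), (A, E, F)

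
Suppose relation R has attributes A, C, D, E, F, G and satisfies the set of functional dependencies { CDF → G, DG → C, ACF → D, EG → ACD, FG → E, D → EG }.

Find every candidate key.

DF; FG; ACF

Attribute F never appears on the right-hand side of any dependency, so F must belong to every candidate key.
{F}⁺ = {F}, which is not all of the schema, so we must add further attributes.
{D, F}⁺: D→EG adds E, G; DG→C adds C; EG→ACD adds A → {A, C, D, E, F, G}. Minimal: {F}⁺ = {F}; {D}⁺ = {A, C, D, E, G} — none reach the full schema.
{F, G}⁺: FG→E adds E; EG→ACD adds A, C, D → {A, C, D, E, F, G}. Minimal: {G}⁺ = {G}; {F}⁺ = {F} — none reach the full schema.
{A, C, F}⁺: ACF→D adds D; D→EG adds E, G → {A, C, D, E, F, G}. Minimal: {C, F}⁺ = {C, F}; {A, F}⁺ = {A, F}; {A, C}⁺ = {A, C} — none reach the full schema.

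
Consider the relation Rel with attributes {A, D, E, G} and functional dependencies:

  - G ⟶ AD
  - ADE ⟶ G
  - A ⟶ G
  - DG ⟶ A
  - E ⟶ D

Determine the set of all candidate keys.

{A, E}⁺: A→G adds G; E→D adds D → {A, D, E, G}. Minimal: {E}⁺ = {D, E}; {A}⁺ = {A, D, G} — none reach the full schema.
{E, G}⁺: G→AD adds A, D → {A, D, E, G}. Minimal: {G}⁺ = {A, D, G}; {E}⁺ = {D, E} — none reach the full schema.
Any other superkey contains one of these as a subset, so there are no further candidate keys.

AE; EG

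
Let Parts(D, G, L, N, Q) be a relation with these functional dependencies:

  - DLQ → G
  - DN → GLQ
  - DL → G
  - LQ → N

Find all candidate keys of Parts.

(D, N), (D, L, Q)

{D, N}⁺: DN→GLQ adds G, L, Q → {D, G, L, N, Q}. Minimal: {N}⁺ = {N}; {D}⁺ = {D} — none reach the full schema.
{D, L, Q}⁺: DLQ→G adds G; LQ→N adds N → {D, G, L, N, Q}. Minimal: {L, Q}⁺ = {L, N, Q}; {D, Q}⁺ = {D, Q}; {D, L}⁺ = {D, G, L} — none reach the full schema.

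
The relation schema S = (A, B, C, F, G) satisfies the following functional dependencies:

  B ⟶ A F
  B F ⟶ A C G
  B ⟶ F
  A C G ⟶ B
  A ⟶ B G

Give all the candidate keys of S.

{A}, {B}

{A}⁺: A→BG adds B, G; B→AF adds F; BF→ACG adds C → {A, B, C, F, G}.
{B}⁺: B→AF adds A, F; BF→ACG adds C, G → {A, B, C, F, G}.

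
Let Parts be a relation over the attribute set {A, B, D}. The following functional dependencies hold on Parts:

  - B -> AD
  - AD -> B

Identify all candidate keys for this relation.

B, AD

{B}⁺: B→AD adds A, D → {A, B, D}.
{A, D}⁺: AD→B adds B → {A, B, D}.
Any other superkey contains one of these as a subset, so there are no further candidate keys.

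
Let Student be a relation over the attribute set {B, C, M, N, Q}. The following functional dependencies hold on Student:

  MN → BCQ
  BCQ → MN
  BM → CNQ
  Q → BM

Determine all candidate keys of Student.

{Q}⁺: Q→BM adds B, M; BM→CNQ adds C, N → {B, C, M, N, Q}.
{B, M}⁺: BM→CNQ adds C, N, Q → {B, C, M, N, Q}. Minimal: {M}⁺ = {M}; {B}⁺ = {B} — none reach the full schema.
{M, N}⁺: MN→BCQ adds B, C, Q → {B, C, M, N, Q}. Minimal: {N}⁺ = {N}; {M}⁺ = {M} — none reach the full schema.
Any other superkey contains one of these as a subset, so there are no further candidate keys.

Q; BM; MN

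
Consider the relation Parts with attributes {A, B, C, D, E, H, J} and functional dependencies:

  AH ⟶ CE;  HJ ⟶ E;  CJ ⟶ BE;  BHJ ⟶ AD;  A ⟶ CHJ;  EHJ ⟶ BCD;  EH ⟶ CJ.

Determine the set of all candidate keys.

{A}, {E, H}, {H, J}

{A}⁺: A→CHJ adds C, H, J; AH→CE adds E; CJ→BE adds B; BHJ→AD adds D → {A, B, C, D, E, H, J}.
{E, H}⁺: EH→CJ adds C, J; CJ→BE adds B; BHJ→AD adds A, D → {A, B, C, D, E, H, J}.
{H, J}⁺: HJ→E adds E; EHJ→BCD adds B, C, D; BHJ→AD adds A → {A, B, C, D, E, H, J}.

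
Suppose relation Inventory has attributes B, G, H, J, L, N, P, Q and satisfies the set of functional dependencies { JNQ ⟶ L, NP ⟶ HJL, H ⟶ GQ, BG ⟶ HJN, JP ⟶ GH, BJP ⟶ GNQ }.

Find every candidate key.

Attributes B, P never appear on any right-hand side, so every candidate key must contain {B, P}.
{B, P}⁺ = {B, P}, which is not all of the schema, so we must add further attributes.
{B, G, P}⁺: BG→HJN adds H, J, N; BJP→GNQ adds Q; JNQ→L adds L → {B, G, H, J, L, N, P, Q}.
{B, H, P}⁺: H→GQ adds G, Q; BG→HJN adds J, N; JNQ→L adds L → {B, G, H, J, L, N, P, Q}.
{B, J, P}⁺: JP→GH adds G, H; BJP→GNQ adds N, Q; JNQ→L adds L → {B, G, H, J, L, N, P, Q}.
{B, N, P}⁺: NP→HJL adds H, J, L; H→GQ adds G, Q → {B, G, H, J, L, N, P, Q}.

(B, G, P), (B, H, P), (B, J, P), (B, N, P)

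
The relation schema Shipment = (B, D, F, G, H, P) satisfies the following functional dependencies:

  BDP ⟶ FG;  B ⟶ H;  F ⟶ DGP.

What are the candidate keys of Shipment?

Attribute B never appears on the right-hand side of any dependency, so B must belong to every candidate key.
{B}⁺ = {B, H}, which is not all of the schema, so we must add further attributes.
{B, F}⁺: B→H adds H; F→DGP adds D, G, P → {B, D, F, G, H, P}. Minimal: {F}⁺ = {D, F, G, P}; {B}⁺ = {B, H} — none reach the full schema.
{B, D, P}⁺: BDP→FG adds F, G; B→H adds H → {B, D, F, G, H, P}. Minimal: {D, P}⁺ = {D, P}; {B, P}⁺ = {B, H, P}; {B, D}⁺ = {B, D, H} — none reach the full schema.

BF; BDP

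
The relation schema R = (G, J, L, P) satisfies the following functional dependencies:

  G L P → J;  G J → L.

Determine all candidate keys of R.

Attributes G, P never appear on any right-hand side, so every candidate key must contain {G, P}.
{G, P}⁺ = {G, P}, which is not all of the schema, so we must add further attributes.
{G, J, P}⁺: GJ→L adds L → {G, J, L, P}. Minimal: {J, P}⁺ = {J, P}; {G, P}⁺ = {G, P}; {G, J}⁺ = {G, J, L} — none reach the full schema.
{G, L, P}⁺: GLP→J adds J → {G, J, L, P}. Minimal: {L, P}⁺ = {L, P}; {G, P}⁺ = {G, P}; {G, L}⁺ = {G, L} — none reach the full schema.
Any other superkey contains one of these as a subset, so there are no further candidate keys.

{G, J, P}, {G, L, P}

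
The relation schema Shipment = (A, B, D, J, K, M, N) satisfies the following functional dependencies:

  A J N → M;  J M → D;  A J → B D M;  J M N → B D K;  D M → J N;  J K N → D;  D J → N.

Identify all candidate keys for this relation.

Attribute A never appears on the right-hand side of any dependency, so A must belong to every candidate key.
{A}⁺ = {A}, which is not all of the schema, so we must add further attributes.
{A, J}⁺: AJ→BDM adds B, D, M; DM→JN adds N; JMN→BDK adds K → {A, B, D, J, K, M, N}. Minimal: {J}⁺ = {J}; {A}⁺ = {A} — none reach the full schema.
{A, D, M}⁺: DM→JN adds J, N; AJ→BDM adds B; JMN→BDK adds K → {A, B, D, J, K, M, N}. Minimal: {D, M}⁺ = {B, D, J, K, M, N}; {A, M}⁺ = {A, M}; {A, D}⁺ = {A, D} — none reach the full schema.
Any other superkey contains one of these as a subset, so there are no further candidate keys.

{A, J}, {A, D, M}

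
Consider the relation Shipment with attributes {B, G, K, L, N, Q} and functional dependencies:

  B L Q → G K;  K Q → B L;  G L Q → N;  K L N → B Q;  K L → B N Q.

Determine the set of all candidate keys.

KL, KQ, BLQ

{K, L}⁺: KL→BNQ adds B, N, Q; BLQ→GK adds G → {B, G, K, L, N, Q}. Minimal: {L}⁺ = {L}; {K}⁺ = {K} — none reach the full schema.
{K, Q}⁺: KQ→BL adds B, L; KL→BNQ adds N; BLQ→GK adds G → {B, G, K, L, N, Q}. Minimal: {Q}⁺ = {Q}; {K}⁺ = {K} — none reach the full schema.
{B, L, Q}⁺: BLQ→GK adds G, K; GLQ→N adds N → {B, G, K, L, N, Q}. Minimal: {L, Q}⁺ = {L, Q}; {B, Q}⁺ = {B, Q}; {B, L}⁺ = {B, L} — none reach the full schema.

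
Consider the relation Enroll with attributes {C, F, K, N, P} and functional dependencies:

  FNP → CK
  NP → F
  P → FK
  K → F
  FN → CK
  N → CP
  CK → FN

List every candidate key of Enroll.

{N}⁺: N→CP adds C, P; NP→F adds F; P→FK adds K → {C, F, K, N, P}.
{C, K}⁺: K→F adds F; CK→FN adds N; N→CP adds P → {C, F, K, N, P}. Minimal: {K}⁺ = {F, K}; {C}⁺ = {C} — none reach the full schema.
{C, P}⁺: P→FK adds F, K; CK→FN adds N → {C, F, K, N, P}. Minimal: {P}⁺ = {F, K, P}; {C}⁺ = {C} — none reach the full schema.
Any other superkey contains one of these as a subset, so there are no further candidate keys.

(N), (C, K), (C, P)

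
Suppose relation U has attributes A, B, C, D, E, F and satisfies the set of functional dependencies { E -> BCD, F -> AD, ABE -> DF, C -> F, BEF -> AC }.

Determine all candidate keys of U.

(E)

{E}⁺: E→BCD adds B, C, D; C→F adds F; BEF→AC adds A → {A, B, C, D, E, F}.
No other minimal superkey exists.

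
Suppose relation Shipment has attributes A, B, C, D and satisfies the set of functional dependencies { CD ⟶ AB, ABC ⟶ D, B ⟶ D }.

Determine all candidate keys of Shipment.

{B, C}, {C, D}

Attribute C never appears on the right-hand side of any dependency, so C must belong to every candidate key.
{C}⁺ = {C}, which is not all of the schema, so we must add further attributes.
{B, C}⁺: B→D adds D; CD→AB adds A → {A, B, C, D}. Minimal: {C}⁺ = {C}; {B}⁺ = {B, D} — none reach the full schema.
{C, D}⁺: CD→AB adds A, B → {A, B, C, D}. Minimal: {D}⁺ = {D}; {C}⁺ = {C} — none reach the full schema.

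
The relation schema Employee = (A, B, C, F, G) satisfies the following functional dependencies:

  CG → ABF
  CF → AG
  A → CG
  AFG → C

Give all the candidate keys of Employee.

{A}⁺: A→CG adds C, G; CG→ABF adds B, F → {A, B, C, F, G}.
{C, F}⁺: CF→AG adds A, G; CG→ABF adds B → {A, B, C, F, G}. Minimal: {F}⁺ = {F}; {C}⁺ = {C} — none reach the full schema.
{C, G}⁺: CG→ABF adds A, B, F → {A, B, C, F, G}. Minimal: {G}⁺ = {G}; {C}⁺ = {C} — none reach the full schema.
Any other superkey contains one of these as a subset, so there are no further candidate keys.

{A}, {C, F}, {C, G}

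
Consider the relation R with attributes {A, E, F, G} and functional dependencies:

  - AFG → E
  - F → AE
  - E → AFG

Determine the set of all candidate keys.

{E}⁺: E→AFG adds A, F, G → {A, E, F, G}.
{F}⁺: F→AE adds A, E; E→AFG adds G → {A, E, F, G}.
Any other superkey contains one of these as a subset, so there are no further candidate keys.

{E}; {F}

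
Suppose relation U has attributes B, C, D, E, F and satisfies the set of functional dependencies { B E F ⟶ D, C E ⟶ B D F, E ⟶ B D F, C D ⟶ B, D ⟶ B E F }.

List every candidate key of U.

Attribute C never appears on the right-hand side of any dependency, so C must belong to every candidate key.
{C}⁺ = {C}, which is not all of the schema, so we must add further attributes.
{C, D}⁺: CD→B adds B; D→BEF adds E, F → {B, C, D, E, F}. Minimal: {D}⁺ = {B, D, E, F}; {C}⁺ = {C} — none reach the full schema.
{C, E}⁺: CE→BDF adds B, D, F → {B, C, D, E, F}. Minimal: {E}⁺ = {B, D, E, F}; {C}⁺ = {C} — none reach the full schema.
Any other superkey contains one of these as a subset, so there are no further candidate keys.

{C, D}; {C, E}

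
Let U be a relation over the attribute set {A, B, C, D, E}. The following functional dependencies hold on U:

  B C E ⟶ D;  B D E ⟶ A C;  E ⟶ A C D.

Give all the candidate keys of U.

{B, E}

Attributes B, E never appear on any right-hand side, so every candidate key must contain {B, E}.
{B, E}⁺ = {A, B, C, D, E}, which is all of the schema, so {B, E} is the only candidate key.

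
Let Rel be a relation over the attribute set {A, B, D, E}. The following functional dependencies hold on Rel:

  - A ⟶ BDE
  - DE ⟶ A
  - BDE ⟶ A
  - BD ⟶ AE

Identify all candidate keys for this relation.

{A}⁺: A→BDE adds B, D, E → {A, B, D, E}.
{B, D}⁺: BD→AE adds A, E → {A, B, D, E}. Minimal: {D}⁺ = {D}; {B}⁺ = {B} — none reach the full schema.
{D, E}⁺: DE→A adds A; A→BDE adds B → {A, B, D, E}. Minimal: {E}⁺ = {E}; {D}⁺ = {D} — none reach the full schema.
Any other superkey contains one of these as a subset, so there are no further candidate keys.

{A}, {B, D}, {D, E}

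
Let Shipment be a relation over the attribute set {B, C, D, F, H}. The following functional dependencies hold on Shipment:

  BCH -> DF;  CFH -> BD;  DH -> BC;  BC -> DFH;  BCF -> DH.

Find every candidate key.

BC; DH; CFH

{B, C}⁺: BC→DFH adds D, F, H → {B, C, D, F, H}. Minimal: {C}⁺ = {C}; {B}⁺ = {B} — none reach the full schema.
{D, H}⁺: DH→BC adds B, C; BC→DFH adds F → {B, C, D, F, H}. Minimal: {H}⁺ = {H}; {D}⁺ = {D} — none reach the full schema.
{C, F, H}⁺: CFH→BD adds B, D → {B, C, D, F, H}. Minimal: {F, H}⁺ = {F, H}; {C, H}⁺ = {C, H}; {C, F}⁺ = {C, F} — none reach the full schema.
Any other superkey contains one of these as a subset, so there are no further candidate keys.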